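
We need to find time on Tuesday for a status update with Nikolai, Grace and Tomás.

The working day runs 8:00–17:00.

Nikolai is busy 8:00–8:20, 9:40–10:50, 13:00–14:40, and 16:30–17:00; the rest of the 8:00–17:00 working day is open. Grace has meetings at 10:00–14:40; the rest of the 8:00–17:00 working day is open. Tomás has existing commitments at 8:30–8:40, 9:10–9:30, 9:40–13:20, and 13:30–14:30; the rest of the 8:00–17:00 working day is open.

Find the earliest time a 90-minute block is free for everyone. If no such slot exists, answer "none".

Nikolai free within 08:00–17:00: 08:20–09:40, 10:50–13:00, 14:40–16:30.
Grace free within 08:00–17:00: 08:00–10:00, 14:40–17:00.
Tomás free within 08:00–17:00: 08:00–08:30, 08:40–09:10, 09:30–09:40, 13:20–13:30, 14:30–17:00.
Nikolai ∩ Grace: 08:20–09:40, 14:40–16:30.
Nikolai ∩ Grace ∩ Tomás: 08:20–08:30, 08:40–09:10, 09:30–09:40, 14:40–16:30.
Windows ≥ 90 min: 14:40–16:30.
Earliest such window starts at 14:40.

14:40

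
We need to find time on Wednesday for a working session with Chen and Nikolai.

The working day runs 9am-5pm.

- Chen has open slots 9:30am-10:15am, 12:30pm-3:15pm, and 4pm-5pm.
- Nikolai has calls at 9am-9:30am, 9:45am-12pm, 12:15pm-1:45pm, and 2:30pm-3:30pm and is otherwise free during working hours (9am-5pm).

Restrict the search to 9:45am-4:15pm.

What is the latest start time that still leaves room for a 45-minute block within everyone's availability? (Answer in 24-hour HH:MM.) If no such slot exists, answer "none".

Nikolai free within 09:00–17:00: 09:30–09:45, 12:00–12:15, 13:45–14:30, 15:30–17:00.
Chen ∩ Nikolai: 09:30–09:45, 13:45–14:30, 16:00–17:00.
Restricted to 09:45–16:15: 13:45–14:30, 16:00–16:15.
Windows ≥ 45 min: 13:45–14:30.
Latest start in the last window 13:45–14:30 is 14:30 − 45 min = 13:45.

13:45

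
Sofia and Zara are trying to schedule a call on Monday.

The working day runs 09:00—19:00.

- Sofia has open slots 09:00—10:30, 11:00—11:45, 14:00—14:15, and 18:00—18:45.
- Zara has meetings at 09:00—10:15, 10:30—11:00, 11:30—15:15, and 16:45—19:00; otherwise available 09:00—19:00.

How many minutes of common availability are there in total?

45 minutes

Zara free within 09:00–19:00: 10:15–10:30, 11:00–11:30, 15:15–16:45.
Sofia ∩ Zara: 10:15–10:30, 11:00–11:30.
Total common minutes: 15 + 30 = 45.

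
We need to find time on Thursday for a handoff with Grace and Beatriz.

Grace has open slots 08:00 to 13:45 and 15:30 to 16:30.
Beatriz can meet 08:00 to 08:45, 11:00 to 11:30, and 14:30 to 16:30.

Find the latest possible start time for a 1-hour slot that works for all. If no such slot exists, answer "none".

15:30

Grace ∩ Beatriz: 08:00–08:45, 11:00–11:30, 15:30–16:30.
Windows ≥ 60 min: 15:30–16:30.
Latest start in the last window 15:30–16:30 is 16:30 − 60 min = 15:30.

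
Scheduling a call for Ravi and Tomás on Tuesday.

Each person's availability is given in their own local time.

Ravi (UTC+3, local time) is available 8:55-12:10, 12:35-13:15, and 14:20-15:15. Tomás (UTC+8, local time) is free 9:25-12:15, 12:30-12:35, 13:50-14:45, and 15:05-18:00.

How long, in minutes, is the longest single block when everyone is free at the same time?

Ravi → UTC: 05:55–09:10, 09:35–10:15, 11:20–12:15.
Tomás → UTC: 01:25–04:15, 04:30–04:35, 05:50–06:45, 07:05–10:00.
Ravi ∩ Tomás: 05:55–06:45, 07:05–09:10, 09:35–10:00.
Common window lengths: 50, 125, 25 min; longest is 125.

125 minutes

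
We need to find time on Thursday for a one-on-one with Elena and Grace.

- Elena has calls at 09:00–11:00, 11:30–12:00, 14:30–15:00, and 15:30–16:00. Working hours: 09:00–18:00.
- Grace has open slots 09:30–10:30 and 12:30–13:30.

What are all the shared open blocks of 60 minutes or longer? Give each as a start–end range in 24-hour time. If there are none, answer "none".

12:30–13:30

Elena free within 09:00–18:00: 11:00–11:30, 12:00–14:30, 15:00–15:30, 16:00–18:00.
Elena ∩ Grace: 12:30–13:30.
Windows ≥ 60 min: 12:30–13:30.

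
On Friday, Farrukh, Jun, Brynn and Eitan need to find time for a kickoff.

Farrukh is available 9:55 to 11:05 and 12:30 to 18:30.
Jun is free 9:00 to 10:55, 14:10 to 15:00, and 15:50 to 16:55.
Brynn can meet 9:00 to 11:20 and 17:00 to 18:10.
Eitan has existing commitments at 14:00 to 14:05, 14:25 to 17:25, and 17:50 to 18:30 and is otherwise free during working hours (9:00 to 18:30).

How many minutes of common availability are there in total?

Eitan free within 09:00–18:30: 09:00–14:00, 14:05–14:25, 17:25–17:50.
Farrukh ∩ Jun: 09:55–10:55, 14:10–15:00, 15:50–16:55.
Farrukh ∩ Jun ∩ Brynn: 09:55–10:55.
Farrukh ∩ Jun ∩ Brynn ∩ Eitan: 09:55–10:55.
Total common minutes: 60.

60 minutes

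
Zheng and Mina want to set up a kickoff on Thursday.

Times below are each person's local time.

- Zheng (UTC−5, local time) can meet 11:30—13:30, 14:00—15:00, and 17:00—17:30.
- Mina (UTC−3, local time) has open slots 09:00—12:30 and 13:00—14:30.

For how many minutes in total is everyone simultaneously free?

60 minutes

Zheng → UTC: 16:30–18:30, 19:00–20:00, 22:00–22:30.
Mina → UTC: 12:00–15:30, 16:00–17:30.
Zheng ∩ Mina: 16:30–17:30.
Total common minutes: 60.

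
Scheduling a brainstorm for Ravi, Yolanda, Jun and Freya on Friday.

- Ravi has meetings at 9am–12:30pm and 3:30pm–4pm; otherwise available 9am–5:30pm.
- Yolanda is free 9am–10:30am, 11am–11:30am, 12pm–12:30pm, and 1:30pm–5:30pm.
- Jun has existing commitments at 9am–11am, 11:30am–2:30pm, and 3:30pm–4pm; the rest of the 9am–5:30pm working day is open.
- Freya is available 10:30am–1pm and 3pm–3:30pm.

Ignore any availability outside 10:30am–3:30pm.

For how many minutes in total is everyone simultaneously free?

30 minutes

Ravi free within 09:00–17:30: 12:30–15:30, 16:00–17:30.
Jun free within 09:00–17:30: 11:00–11:30, 14:30–15:30, 16:00–17:30.
Ravi ∩ Yolanda: 13:30–15:30, 16:00–17:30.
Ravi ∩ Yolanda ∩ Jun: 14:30–15:30, 16:00–17:30.
Ravi ∩ Yolanda ∩ Jun ∩ Freya: 15:00–15:30.
Restricted to 10:30–15:30: 15:00–15:30.
Total common minutes: 30.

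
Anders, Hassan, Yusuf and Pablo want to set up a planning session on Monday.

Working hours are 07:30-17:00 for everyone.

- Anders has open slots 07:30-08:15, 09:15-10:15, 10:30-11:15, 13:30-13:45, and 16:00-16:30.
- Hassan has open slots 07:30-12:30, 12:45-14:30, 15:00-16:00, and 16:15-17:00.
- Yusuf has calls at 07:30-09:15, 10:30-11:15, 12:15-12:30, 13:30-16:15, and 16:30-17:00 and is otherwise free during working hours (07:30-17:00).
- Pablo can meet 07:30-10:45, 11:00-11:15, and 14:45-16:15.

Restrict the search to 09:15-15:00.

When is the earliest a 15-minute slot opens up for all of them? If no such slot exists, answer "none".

Yusuf free within 07:30–17:00: 09:15–10:30, 11:15–12:15, 12:30–13:30, 16:15–16:30.
Anders ∩ Hassan: 07:30–08:15, 09:15–10:15, 10:30–11:15, 13:30–13:45, 16:15–16:30.
Anders ∩ Hassan ∩ Yusuf: 09:15–10:15, 16:15–16:30.
Anders ∩ Hassan ∩ Yusuf ∩ Pablo: 09:15–10:15.
Restricted to 09:15–15:00: 09:15–10:15.
Windows ≥ 15 min: 09:15–10:15.
Earliest such window starts at 09:15.

09:15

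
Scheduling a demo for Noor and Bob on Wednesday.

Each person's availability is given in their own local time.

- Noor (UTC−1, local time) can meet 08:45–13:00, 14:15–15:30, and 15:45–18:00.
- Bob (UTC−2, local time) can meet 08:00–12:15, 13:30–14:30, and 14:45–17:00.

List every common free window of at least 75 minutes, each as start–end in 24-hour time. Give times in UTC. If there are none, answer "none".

10:00–14:00, 16:45–19:00

Noor → UTC: 09:45–14:00, 15:15–16:30, 16:45–19:00.
Bob → UTC: 10:00–14:15, 15:30–16:30, 16:45–19:00.
Noor ∩ Bob: 10:00–14:00, 15:30–16:30, 16:45–19:00.
Windows ≥ 75 min: 10:00–14:00, 16:45–19:00.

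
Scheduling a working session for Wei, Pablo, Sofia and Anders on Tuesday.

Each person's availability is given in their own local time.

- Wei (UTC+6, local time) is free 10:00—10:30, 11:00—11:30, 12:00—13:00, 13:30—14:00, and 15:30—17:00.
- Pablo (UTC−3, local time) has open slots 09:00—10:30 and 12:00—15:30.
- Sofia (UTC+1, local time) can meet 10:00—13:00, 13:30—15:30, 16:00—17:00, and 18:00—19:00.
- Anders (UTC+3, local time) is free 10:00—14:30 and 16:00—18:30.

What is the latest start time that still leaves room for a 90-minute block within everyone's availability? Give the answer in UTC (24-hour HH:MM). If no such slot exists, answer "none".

Wei → UTC: 04:00–04:30, 05:00–05:30, 06:00–07:00, 07:30–08:00, 09:30–11:00.
Pablo → UTC: 12:00–13:30, 15:00–18:30.
Sofia → UTC: 09:00–12:00, 12:30–14:30, 15:00–16:00, 17:00–18:00.
Anders → UTC: 07:00–11:30, 13:00–15:30.
Wei ∩ Pablo: (none).
Wei ∩ Pablo ∩ Sofia: (none).
Wei ∩ Pablo ∩ Sofia ∩ Anders: (none).
Windows ≥ 90 min: (none).

none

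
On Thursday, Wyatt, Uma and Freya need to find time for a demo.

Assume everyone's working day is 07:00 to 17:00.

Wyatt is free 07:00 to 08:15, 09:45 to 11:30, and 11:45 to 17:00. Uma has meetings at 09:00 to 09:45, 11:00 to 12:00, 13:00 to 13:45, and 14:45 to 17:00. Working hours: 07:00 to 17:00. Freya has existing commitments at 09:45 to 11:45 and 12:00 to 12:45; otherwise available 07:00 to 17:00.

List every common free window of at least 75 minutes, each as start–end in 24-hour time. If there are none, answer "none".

Uma free within 07:00–17:00: 07:00–09:00, 09:45–11:00, 12:00–13:00, 13:45–14:45.
Freya free within 07:00–17:00: 07:00–09:45, 11:45–12:00, 12:45–17:00.
Wyatt ∩ Uma: 07:00–08:15, 09:45–11:00, 12:00–13:00, 13:45–14:45.
Wyatt ∩ Uma ∩ Freya: 07:00–08:15, 12:45–13:00, 13:45–14:45.
Windows ≥ 75 min: 07:00–08:15.

07:00–08:15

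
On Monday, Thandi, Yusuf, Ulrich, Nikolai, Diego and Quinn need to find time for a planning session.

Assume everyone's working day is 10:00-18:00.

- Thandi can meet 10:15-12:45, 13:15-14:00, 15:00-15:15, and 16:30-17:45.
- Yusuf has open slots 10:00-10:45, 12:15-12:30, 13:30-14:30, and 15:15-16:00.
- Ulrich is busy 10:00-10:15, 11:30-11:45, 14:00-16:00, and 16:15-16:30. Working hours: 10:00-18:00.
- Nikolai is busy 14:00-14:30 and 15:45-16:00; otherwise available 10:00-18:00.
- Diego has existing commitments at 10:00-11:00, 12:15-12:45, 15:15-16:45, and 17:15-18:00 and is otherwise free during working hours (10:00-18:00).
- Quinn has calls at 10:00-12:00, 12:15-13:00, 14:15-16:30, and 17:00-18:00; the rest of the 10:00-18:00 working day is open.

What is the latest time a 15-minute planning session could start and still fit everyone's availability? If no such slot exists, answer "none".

Ulrich free within 10:00–18:00: 10:15–11:30, 11:45–14:00, 16:00–16:15, 16:30–18:00.
Nikolai free within 10:00–18:00: 10:00–14:00, 14:30–15:45, 16:00–18:00.
Diego free within 10:00–18:00: 11:00–12:15, 12:45–15:15, 16:45–17:15.
Quinn free within 10:00–18:00: 12:00–12:15, 13:00–14:15, 16:30–17:00.
Thandi ∩ Yusuf: 10:15–10:45, 12:15–12:30, 13:30–14:00.
Thandi ∩ Yusuf ∩ Ulrich: 10:15–10:45, 12:15–12:30, 13:30–14:00.
Thandi ∩ Yusuf ∩ Ulrich ∩ Nikolai: 10:15–10:45, 12:15–12:30, 13:30–14:00.
Thandi ∩ Yusuf ∩ Ulrich ∩ Nikolai ∩ Diego: 13:30–14:00.
Thandi ∩ Yusuf ∩ Ulrich ∩ Nikolai ∩ Diego ∩ Quinn: 13:30–14:00.
Windows ≥ 15 min: 13:30–14:00.
Latest start in the last window 13:30–14:00 is 14:00 − 15 min = 13:45.

13:45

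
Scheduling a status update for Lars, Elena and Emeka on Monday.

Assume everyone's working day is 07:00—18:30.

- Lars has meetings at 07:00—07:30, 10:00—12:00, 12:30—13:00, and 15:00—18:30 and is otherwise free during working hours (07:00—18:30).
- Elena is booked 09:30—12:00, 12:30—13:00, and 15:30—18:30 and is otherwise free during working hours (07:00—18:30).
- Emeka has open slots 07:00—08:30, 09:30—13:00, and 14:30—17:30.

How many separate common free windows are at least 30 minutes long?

Lars free within 07:00–18:30: 07:30–10:00, 12:00–12:30, 13:00–15:00.
Elena free within 07:00–18:30: 07:00–09:30, 12:00–12:30, 13:00–15:30.
Lars ∩ Elena: 07:30–09:30, 12:00–12:30, 13:00–15:00.
Lars ∩ Elena ∩ Emeka: 07:30–08:30, 12:00–12:30, 14:30–15:00.
Windows ≥ 30 min: 07:30–08:30, 12:00–12:30, 14:30–15:00.
That's 3 windows.

3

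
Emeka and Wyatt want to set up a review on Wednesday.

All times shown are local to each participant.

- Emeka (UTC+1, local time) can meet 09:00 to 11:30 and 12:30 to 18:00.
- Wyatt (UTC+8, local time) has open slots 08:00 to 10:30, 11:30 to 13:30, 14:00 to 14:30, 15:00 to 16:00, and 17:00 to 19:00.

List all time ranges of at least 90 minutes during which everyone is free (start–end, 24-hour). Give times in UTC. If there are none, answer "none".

09:00–10:30

Emeka → UTC: 08:00–10:30, 11:30–17:00.
Wyatt → UTC: 00:00–02:30, 03:30–05:30, 06:00–06:30, 07:00–08:00, 09:00–11:00.
Emeka ∩ Wyatt: 09:00–10:30.
Windows ≥ 90 min: 09:00–10:30.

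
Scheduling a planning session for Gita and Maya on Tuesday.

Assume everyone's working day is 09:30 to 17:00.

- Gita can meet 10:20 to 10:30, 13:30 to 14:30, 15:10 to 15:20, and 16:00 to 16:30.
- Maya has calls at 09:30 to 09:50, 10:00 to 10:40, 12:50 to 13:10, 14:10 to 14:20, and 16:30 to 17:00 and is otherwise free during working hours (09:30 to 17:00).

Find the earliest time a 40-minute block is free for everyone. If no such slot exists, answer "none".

Maya free within 09:30–17:00: 09:50–10:00, 10:40–12:50, 13:10–14:10, 14:20–16:30.
Gita ∩ Maya: 13:30–14:10, 14:20–14:30, 15:10–15:20, 16:00–16:30.
Windows ≥ 40 min: 13:30–14:10.
Earliest such window starts at 13:30.

13:30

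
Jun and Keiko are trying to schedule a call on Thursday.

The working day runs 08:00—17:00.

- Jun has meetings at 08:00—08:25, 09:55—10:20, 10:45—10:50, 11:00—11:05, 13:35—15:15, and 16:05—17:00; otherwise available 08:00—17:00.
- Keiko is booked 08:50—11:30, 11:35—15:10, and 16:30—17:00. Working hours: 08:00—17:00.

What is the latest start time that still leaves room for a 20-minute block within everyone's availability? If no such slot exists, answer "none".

Jun free within 08:00–17:00: 08:25–09:55, 10:20–10:45, 10:50–11:00, 11:05–13:35, 15:15–16:05.
Keiko free within 08:00–17:00: 08:00–08:50, 11:30–11:35, 15:10–16:30.
Jun ∩ Keiko: 08:25–08:50, 11:30–11:35, 15:15–16:05.
Windows ≥ 20 min: 08:25–08:50, 15:15–16:05.
Latest start in the last window 15:15–16:05 is 16:05 − 20 min = 15:45.

15:45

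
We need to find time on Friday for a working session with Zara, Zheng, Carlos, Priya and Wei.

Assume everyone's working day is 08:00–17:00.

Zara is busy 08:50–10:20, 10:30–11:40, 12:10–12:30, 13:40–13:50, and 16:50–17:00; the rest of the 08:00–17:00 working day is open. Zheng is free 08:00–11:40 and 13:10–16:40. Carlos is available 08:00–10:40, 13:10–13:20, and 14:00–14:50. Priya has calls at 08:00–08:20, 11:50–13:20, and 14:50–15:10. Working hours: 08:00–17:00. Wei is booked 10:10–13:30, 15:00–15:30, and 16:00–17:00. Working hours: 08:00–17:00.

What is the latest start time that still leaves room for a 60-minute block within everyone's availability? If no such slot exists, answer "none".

none

Zara free within 08:00–17:00: 08:00–08:50, 10:20–10:30, 11:40–12:10, 12:30–13:40, 13:50–16:50.
Priya free within 08:00–17:00: 08:20–11:50, 13:20–14:50, 15:10–17:00.
Wei free within 08:00–17:00: 08:00–10:10, 13:30–15:00, 15:30–16:00.
Zara ∩ Zheng: 08:00–08:50, 10:20–10:30, 13:10–13:40, 13:50–16:40.
Zara ∩ Zheng ∩ Carlos: 08:00–08:50, 10:20–10:30, 13:10–13:20, 14:00–14:50.
Zara ∩ Zheng ∩ Carlos ∩ Priya: 08:20–08:50, 10:20–10:30, 14:00–14:50.
Zara ∩ Zheng ∩ Carlos ∩ Priya ∩ Wei: 08:20–08:50, 14:00–14:50.
Windows ≥ 60 min: (none).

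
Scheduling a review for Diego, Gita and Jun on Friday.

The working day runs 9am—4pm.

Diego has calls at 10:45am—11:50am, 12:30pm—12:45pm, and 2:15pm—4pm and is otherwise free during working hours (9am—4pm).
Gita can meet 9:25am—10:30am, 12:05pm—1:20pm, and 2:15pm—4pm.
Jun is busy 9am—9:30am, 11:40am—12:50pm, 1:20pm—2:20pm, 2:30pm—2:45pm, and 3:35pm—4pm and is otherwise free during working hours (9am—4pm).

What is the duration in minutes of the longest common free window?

60 minutes

Diego free within 09:00–16:00: 09:00–10:45, 11:50–12:30, 12:45–14:15.
Jun free within 09:00–16:00: 09:30–11:40, 12:50–13:20, 14:20–14:30, 14:45–15:35.
Diego ∩ Gita: 09:25–10:30, 12:05–12:30, 12:45–13:20.
Diego ∩ Gita ∩ Jun: 09:30–10:30, 12:50–13:20.
Common window lengths: 60, 30 min; longest is 60.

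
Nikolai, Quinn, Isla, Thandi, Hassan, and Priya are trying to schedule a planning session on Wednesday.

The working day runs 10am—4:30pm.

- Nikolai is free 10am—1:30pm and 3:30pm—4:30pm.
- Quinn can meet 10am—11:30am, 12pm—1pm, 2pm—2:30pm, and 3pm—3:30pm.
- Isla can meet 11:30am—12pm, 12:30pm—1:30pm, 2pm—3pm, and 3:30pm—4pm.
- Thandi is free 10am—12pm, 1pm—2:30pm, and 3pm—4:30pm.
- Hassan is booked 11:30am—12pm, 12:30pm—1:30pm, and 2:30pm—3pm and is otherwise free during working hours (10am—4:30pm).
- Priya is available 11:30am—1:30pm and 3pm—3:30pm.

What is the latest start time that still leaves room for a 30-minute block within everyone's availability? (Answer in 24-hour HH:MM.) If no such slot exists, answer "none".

Hassan free within 10:00–16:30: 10:00–11:30, 12:00–12:30, 13:30–14:30, 15:00–16:30.
Nikolai ∩ Quinn: 10:00–11:30, 12:00–13:00.
Nikolai ∩ Quinn ∩ Isla: 12:30–13:00.
Nikolai ∩ Quinn ∩ Isla ∩ Thandi: (none).
Nikolai ∩ Quinn ∩ Isla ∩ Thandi ∩ Hassan: (none).
Nikolai ∩ Quinn ∩ Isla ∩ Thandi ∩ Hassan ∩ Priya: (none).
Windows ≥ 30 min: (none).

none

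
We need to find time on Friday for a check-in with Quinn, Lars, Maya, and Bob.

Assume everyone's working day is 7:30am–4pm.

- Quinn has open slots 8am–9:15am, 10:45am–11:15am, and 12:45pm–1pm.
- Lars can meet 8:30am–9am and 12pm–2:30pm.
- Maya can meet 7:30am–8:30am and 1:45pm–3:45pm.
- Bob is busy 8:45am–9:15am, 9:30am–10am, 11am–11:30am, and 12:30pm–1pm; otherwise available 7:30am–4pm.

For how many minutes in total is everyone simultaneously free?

0 minutes

Bob free within 07:30–16:00: 07:30–08:45, 09:15–09:30, 10:00–11:00, 11:30–12:30, 13:00–16:00.
Quinn ∩ Lars: 08:30–09:00, 12:45–13:00.
Quinn ∩ Lars ∩ Maya: (none).
Quinn ∩ Lars ∩ Maya ∩ Bob: (none).
Total common minutes: 0.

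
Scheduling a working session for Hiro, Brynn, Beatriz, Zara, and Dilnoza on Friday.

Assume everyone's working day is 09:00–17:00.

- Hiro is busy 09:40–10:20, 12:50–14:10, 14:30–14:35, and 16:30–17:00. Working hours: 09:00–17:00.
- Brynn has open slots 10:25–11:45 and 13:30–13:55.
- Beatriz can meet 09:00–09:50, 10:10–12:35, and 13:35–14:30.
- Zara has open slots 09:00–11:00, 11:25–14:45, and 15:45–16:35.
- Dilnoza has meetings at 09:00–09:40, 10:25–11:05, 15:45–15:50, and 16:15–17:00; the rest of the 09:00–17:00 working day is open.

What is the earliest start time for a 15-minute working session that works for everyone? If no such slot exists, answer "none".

11:25

Hiro free within 09:00–17:00: 09:00–09:40, 10:20–12:50, 14:10–14:30, 14:35–16:30.
Dilnoza free within 09:00–17:00: 09:40–10:25, 11:05–15:45, 15:50–16:15.
Hiro ∩ Brynn: 10:25–11:45.
Hiro ∩ Brynn ∩ Beatriz: 10:25–11:45.
Hiro ∩ Brynn ∩ Beatriz ∩ Zara: 10:25–11:00, 11:25–11:45.
Hiro ∩ Brynn ∩ Beatriz ∩ Zara ∩ Dilnoza: 11:25–11:45.
Windows ≥ 15 min: 11:25–11:45.
Earliest such window starts at 11:25.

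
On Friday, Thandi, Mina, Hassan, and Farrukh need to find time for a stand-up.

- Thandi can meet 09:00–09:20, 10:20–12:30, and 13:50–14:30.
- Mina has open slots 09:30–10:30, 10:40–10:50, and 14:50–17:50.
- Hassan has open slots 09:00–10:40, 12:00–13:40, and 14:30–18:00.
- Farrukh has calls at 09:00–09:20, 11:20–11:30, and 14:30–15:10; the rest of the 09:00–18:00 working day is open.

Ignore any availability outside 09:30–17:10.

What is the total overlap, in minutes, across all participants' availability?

10 minutes

Farrukh free within 09:00–18:00: 09:20–11:20, 11:30–14:30, 15:10–18:00.
Thandi ∩ Mina: 10:20–10:30, 10:40–10:50.
Thandi ∩ Mina ∩ Hassan: 10:20–10:30.
Thandi ∩ Mina ∩ Hassan ∩ Farrukh: 10:20–10:30.
Restricted to 09:30–17:10: 10:20–10:30.
Total common minutes: 10.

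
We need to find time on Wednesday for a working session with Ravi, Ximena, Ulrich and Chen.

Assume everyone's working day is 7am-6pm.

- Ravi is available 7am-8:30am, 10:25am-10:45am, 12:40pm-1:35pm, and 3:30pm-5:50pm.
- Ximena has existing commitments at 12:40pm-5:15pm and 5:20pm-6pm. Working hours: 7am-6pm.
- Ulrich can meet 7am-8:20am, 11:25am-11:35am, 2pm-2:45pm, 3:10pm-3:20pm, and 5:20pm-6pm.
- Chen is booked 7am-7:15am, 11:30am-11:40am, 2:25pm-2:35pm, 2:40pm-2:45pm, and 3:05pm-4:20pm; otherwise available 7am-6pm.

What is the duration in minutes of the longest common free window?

65 minutes

Ximena free within 07:00–18:00: 07:00–12:40, 17:15–17:20.
Chen free within 07:00–18:00: 07:15–11:30, 11:40–14:25, 14:35–14:40, 14:45–15:05, 16:20–18:00.
Ravi ∩ Ximena: 07:00–08:30, 10:25–10:45, 17:15–17:20.
Ravi ∩ Ximena ∩ Ulrich: 07:00–08:20.
Ravi ∩ Ximena ∩ Ulrich ∩ Chen: 07:15–08:20.
Single common window of 65 minutes.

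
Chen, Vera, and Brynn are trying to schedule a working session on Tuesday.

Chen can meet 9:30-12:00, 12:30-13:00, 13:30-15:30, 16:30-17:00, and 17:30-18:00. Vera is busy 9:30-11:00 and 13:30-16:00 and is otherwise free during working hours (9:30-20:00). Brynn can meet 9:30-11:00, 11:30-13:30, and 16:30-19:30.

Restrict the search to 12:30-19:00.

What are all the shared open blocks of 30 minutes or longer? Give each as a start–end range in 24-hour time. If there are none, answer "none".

Vera free within 09:30–20:00: 11:00–13:30, 16:00–20:00.
Chen ∩ Vera: 11:00–12:00, 12:30–13:00, 16:30–17:00, 17:30–18:00.
Chen ∩ Vera ∩ Brynn: 11:30–12:00, 12:30–13:00, 16:30–17:00, 17:30–18:00.
Restricted to 12:30–19:00: 12:30–13:00, 16:30–17:00, 17:30–18:00.
Windows ≥ 30 min: 12:30–13:00, 16:30–17:00, 17:30–18:00.

12:30–13:00, 16:30–17:00, 17:30–18:00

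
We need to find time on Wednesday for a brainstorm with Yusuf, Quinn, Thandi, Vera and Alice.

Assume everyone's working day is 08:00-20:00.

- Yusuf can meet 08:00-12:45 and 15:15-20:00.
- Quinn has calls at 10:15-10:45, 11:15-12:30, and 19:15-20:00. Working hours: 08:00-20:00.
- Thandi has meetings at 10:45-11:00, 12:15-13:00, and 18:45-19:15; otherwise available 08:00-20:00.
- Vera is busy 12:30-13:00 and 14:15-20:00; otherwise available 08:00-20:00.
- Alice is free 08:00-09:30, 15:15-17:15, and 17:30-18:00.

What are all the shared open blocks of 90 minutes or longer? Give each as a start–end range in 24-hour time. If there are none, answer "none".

08:00–09:30

Quinn free within 08:00–20:00: 08:00–10:15, 10:45–11:15, 12:30–19:15.
Thandi free within 08:00–20:00: 08:00–10:45, 11:00–12:15, 13:00–18:45, 19:15–20:00.
Vera free within 08:00–20:00: 08:00–12:30, 13:00–14:15.
Yusuf ∩ Quinn: 08:00–10:15, 10:45–11:15, 12:30–12:45, 15:15–19:15.
Yusuf ∩ Quinn ∩ Thandi: 08:00–10:15, 11:00–11:15, 15:15–18:45.
Yusuf ∩ Quinn ∩ Thandi ∩ Vera: 08:00–10:15, 11:00–11:15.
Yusuf ∩ Quinn ∩ Thandi ∩ Vera ∩ Alice: 08:00–09:30.
Windows ≥ 90 min: 08:00–09:30.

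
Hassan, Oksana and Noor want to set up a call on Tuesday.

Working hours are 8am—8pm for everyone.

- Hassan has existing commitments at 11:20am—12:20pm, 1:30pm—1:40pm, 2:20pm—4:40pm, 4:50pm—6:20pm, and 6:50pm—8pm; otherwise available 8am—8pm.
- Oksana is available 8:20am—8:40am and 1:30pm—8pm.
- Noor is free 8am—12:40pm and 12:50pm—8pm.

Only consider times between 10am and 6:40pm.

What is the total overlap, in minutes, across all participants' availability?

Hassan free within 08:00–20:00: 08:00–11:20, 12:20–13:30, 13:40–14:20, 16:40–16:50, 18:20–18:50.
Hassan ∩ Oksana: 08:20–08:40, 13:40–14:20, 16:40–16:50, 18:20–18:50.
Hassan ∩ Oksana ∩ Noor: 08:20–08:40, 13:40–14:20, 16:40–16:50, 18:20–18:50.
Restricted to 10:00–18:40: 13:40–14:20, 16:40–16:50, 18:20–18:40.
Total common minutes: 40 + 10 + 20 = 70.

70 minutes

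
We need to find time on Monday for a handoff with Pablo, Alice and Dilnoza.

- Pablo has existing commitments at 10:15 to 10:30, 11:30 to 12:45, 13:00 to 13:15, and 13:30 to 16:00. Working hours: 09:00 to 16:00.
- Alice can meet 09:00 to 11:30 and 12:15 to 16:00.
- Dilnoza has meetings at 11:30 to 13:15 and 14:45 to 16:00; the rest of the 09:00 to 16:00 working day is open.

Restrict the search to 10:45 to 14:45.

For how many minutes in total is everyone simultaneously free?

60 minutes

Pablo free within 09:00–16:00: 09:00–10:15, 10:30–11:30, 12:45–13:00, 13:15–13:30.
Dilnoza free within 09:00–16:00: 09:00–11:30, 13:15–14:45.
Pablo ∩ Alice: 09:00–10:15, 10:30–11:30, 12:45–13:00, 13:15–13:30.
Pablo ∩ Alice ∩ Dilnoza: 09:00–10:15, 10:30–11:30, 13:15–13:30.
Restricted to 10:45–14:45: 10:45–11:30, 13:15–13:30.
Total common minutes: 45 + 15 = 60.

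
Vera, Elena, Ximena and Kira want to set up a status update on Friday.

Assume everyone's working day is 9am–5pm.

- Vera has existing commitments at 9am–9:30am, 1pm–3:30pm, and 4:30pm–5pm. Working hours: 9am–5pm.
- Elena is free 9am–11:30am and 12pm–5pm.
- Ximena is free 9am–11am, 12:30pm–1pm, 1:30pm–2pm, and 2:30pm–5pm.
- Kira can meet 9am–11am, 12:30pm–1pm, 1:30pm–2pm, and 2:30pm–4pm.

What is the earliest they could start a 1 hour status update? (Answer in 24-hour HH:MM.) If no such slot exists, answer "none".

Vera free within 09:00–17:00: 09:30–13:00, 15:30–16:30.
Vera ∩ Elena: 09:30–11:30, 12:00–13:00, 15:30–16:30.
Vera ∩ Elena ∩ Ximena: 09:30–11:00, 12:30–13:00, 15:30–16:30.
Vera ∩ Elena ∩ Ximena ∩ Kira: 09:30–11:00, 12:30–13:00, 15:30–16:00.
Windows ≥ 60 min: 09:30–11:00.
Earliest such window starts at 09:30.

09:30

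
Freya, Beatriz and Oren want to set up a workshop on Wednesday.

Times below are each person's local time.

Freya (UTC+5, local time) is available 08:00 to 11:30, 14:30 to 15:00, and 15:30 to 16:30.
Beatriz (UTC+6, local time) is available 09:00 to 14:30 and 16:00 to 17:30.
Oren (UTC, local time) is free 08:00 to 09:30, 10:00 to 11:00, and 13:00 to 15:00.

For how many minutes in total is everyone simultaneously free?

30 minutes

Freya → UTC: 03:00–06:30, 09:30–10:00, 10:30–11:30.
Beatriz → UTC: 03:00–08:30, 10:00–11:30.
Oren → UTC: 08:00–09:30, 10:00–11:00, 13:00–15:00.
Freya ∩ Beatriz: 03:00–06:30, 10:30–11:30.
Freya ∩ Beatriz ∩ Oren: 10:30–11:00.
Total common minutes: 30.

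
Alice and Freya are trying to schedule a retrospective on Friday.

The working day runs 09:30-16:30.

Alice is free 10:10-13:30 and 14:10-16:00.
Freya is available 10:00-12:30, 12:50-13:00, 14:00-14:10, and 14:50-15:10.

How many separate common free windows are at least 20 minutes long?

2

Alice ∩ Freya: 10:10–12:30, 12:50–13:00, 14:50–15:10.
Windows ≥ 20 min: 10:10–12:30, 14:50–15:10.
That's 2 windows.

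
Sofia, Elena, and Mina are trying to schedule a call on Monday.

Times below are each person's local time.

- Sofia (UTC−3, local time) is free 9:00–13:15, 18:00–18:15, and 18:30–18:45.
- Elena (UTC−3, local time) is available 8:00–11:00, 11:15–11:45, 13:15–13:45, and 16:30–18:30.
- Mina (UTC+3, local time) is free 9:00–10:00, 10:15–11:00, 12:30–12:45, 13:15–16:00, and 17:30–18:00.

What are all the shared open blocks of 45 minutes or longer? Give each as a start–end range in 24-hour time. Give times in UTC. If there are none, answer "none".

12:00–13:00

Sofia → UTC: 12:00–16:15, 21:00–21:15, 21:30–21:45.
Elena → UTC: 11:00–14:00, 14:15–14:45, 16:15–16:45, 19:30–21:30.
Mina → UTC: 06:00–07:00, 07:15–08:00, 09:30–09:45, 10:15–13:00, 14:30–15:00.
Sofia ∩ Elena: 12:00–14:00, 14:15–14:45, 21:00–21:15.
Sofia ∩ Elena ∩ Mina: 12:00–13:00, 14:30–14:45.
Windows ≥ 45 min: 12:00–13:00.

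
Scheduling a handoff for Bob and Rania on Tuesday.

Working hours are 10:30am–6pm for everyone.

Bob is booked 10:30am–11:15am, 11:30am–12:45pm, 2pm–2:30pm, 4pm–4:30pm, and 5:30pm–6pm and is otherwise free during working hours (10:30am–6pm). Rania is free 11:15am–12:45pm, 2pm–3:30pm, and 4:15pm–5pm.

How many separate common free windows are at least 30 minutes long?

2

Bob free within 10:30–18:00: 11:15–11:30, 12:45–14:00, 14:30–16:00, 16:30–17:30.
Bob ∩ Rania: 11:15–11:30, 14:30–15:30, 16:30–17:00.
Windows ≥ 30 min: 14:30–15:30, 16:30–17:00.
That's 2 windows.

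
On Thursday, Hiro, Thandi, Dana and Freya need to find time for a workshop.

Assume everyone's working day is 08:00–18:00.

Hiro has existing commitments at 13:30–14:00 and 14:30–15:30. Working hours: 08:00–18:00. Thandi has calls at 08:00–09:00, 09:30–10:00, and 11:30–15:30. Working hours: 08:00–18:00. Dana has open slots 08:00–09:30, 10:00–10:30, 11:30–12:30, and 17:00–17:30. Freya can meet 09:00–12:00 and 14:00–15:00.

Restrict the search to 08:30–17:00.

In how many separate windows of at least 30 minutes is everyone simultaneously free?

Hiro free within 08:00–18:00: 08:00–13:30, 14:00–14:30, 15:30–18:00.
Thandi free within 08:00–18:00: 09:00–09:30, 10:00–11:30, 15:30–18:00.
Hiro ∩ Thandi: 09:00–09:30, 10:00–11:30, 15:30–18:00.
Hiro ∩ Thandi ∩ Dana: 09:00–09:30, 10:00–10:30, 17:00–17:30.
Hiro ∩ Thandi ∩ Dana ∩ Freya: 09:00–09:30, 10:00–10:30.
Restricted to 08:30–17:00: 09:00–09:30, 10:00–10:30.
Windows ≥ 30 min: 09:00–09:30, 10:00–10:30.
That's 2 windows.

2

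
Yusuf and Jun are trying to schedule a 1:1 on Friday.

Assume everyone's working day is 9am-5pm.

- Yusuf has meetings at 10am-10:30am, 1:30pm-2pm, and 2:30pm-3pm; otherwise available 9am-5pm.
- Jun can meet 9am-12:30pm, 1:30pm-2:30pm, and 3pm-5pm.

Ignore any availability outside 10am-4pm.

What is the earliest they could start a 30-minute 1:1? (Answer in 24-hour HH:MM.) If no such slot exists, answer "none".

10:30

Yusuf free within 09:00–17:00: 09:00–10:00, 10:30–13:30, 14:00–14:30, 15:00–17:00.
Yusuf ∩ Jun: 09:00–10:00, 10:30–12:30, 14:00–14:30, 15:00–17:00.
Restricted to 10:00–16:00: 10:30–12:30, 14:00–14:30, 15:00–16:00.
Windows ≥ 30 min: 10:30–12:30, 14:00–14:30, 15:00–16:00.
Earliest such window starts at 10:30.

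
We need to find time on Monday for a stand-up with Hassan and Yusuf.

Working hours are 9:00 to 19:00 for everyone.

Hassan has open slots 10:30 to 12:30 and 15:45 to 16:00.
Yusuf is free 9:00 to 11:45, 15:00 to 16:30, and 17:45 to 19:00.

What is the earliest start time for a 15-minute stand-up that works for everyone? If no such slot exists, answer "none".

10:30

Hassan ∩ Yusuf: 10:30–11:45, 15:45–16:00.
Windows ≥ 15 min: 10:30–11:45, 15:45–16:00.
Earliest such window starts at 10:30.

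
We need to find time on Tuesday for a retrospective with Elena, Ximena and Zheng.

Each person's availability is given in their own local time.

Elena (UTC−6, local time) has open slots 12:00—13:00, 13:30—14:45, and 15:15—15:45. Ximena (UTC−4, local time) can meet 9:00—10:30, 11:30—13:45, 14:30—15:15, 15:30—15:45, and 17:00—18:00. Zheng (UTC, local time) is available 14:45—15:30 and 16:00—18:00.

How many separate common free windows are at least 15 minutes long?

Elena → UTC: 18:00–19:00, 19:30–20:45, 21:15–21:45.
Ximena → UTC: 13:00–14:30, 15:30–17:45, 18:30–19:15, 19:30–19:45, 21:00–22:00.
Zheng → UTC: 14:45–15:30, 16:00–18:00.
Elena ∩ Ximena: 18:30–19:00, 19:30–19:45, 21:15–21:45.
Elena ∩ Ximena ∩ Zheng: (none).
Windows ≥ 15 min: (none).
That's 0 windows.

0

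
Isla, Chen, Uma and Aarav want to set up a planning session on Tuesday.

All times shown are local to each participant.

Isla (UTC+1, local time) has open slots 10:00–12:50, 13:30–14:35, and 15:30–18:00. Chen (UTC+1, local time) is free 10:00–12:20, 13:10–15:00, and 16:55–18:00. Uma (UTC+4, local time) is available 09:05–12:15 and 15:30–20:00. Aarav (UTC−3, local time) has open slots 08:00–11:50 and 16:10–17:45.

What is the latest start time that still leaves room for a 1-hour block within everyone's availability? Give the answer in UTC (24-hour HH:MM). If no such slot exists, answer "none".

12:35

Isla → UTC: 09:00–11:50, 12:30–13:35, 14:30–17:00.
Chen → UTC: 09:00–11:20, 12:10–14:00, 15:55–17:00.
Uma → UTC: 05:05–08:15, 11:30–16:00.
Aarav → UTC: 11:00–14:50, 19:10–20:45.
Isla ∩ Chen: 09:00–11:20, 12:30–13:35, 15:55–17:00.
Isla ∩ Chen ∩ Uma: 12:30–13:35, 15:55–16:00.
Isla ∩ Chen ∩ Uma ∩ Aarav: 12:30–13:35.
Windows ≥ 60 min: 12:30–13:35.
Latest start in the last window 12:30–13:35 is 13:35 − 60 min = 12:35.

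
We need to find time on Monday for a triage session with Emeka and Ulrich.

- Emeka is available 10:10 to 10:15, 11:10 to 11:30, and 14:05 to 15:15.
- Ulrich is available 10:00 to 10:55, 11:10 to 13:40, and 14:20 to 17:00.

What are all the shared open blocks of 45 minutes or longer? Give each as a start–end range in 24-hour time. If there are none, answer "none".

14:20–15:15

Emeka ∩ Ulrich: 10:10–10:15, 11:10–11:30, 14:20–15:15.
Windows ≥ 45 min: 14:20–15:15.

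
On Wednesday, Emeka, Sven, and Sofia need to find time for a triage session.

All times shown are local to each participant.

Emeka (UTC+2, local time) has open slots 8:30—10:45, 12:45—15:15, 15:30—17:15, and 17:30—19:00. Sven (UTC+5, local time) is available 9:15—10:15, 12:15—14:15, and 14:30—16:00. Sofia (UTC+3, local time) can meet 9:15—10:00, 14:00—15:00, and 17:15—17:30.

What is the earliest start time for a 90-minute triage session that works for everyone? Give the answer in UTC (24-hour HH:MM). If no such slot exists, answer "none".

Emeka → UTC: 06:30–08:45, 10:45–13:15, 13:30–15:15, 15:30–17:00.
Sven → UTC: 04:15–05:15, 07:15–09:15, 09:30–11:00.
Sofia → UTC: 06:15–07:00, 11:00–12:00, 14:15–14:30.
Emeka ∩ Sven: 07:15–08:45, 10:45–11:00.
Emeka ∩ Sven ∩ Sofia: (none).
Windows ≥ 90 min: (none).

none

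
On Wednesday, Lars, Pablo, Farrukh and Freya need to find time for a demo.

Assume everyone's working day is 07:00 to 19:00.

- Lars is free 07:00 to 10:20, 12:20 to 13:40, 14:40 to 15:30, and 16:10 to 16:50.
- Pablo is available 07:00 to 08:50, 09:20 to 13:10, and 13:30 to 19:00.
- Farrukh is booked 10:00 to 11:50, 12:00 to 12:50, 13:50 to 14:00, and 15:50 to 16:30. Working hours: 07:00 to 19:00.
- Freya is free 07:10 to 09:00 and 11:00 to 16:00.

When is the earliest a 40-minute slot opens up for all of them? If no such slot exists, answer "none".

Farrukh free within 07:00–19:00: 07:00–10:00, 11:50–12:00, 12:50–13:50, 14:00–15:50, 16:30–19:00.
Lars ∩ Pablo: 07:00–08:50, 09:20–10:20, 12:20–13:10, 13:30–13:40, 14:40–15:30, 16:10–16:50.
Lars ∩ Pablo ∩ Farrukh: 07:00–08:50, 09:20–10:00, 12:50–13:10, 13:30–13:40, 14:40–15:30, 16:30–16:50.
Lars ∩ Pablo ∩ Farrukh ∩ Freya: 07:10–08:50, 12:50–13:10, 13:30–13:40, 14:40–15:30.
Windows ≥ 40 min: 07:10–08:50, 14:40–15:30.
Earliest such window starts at 07:10.

07:10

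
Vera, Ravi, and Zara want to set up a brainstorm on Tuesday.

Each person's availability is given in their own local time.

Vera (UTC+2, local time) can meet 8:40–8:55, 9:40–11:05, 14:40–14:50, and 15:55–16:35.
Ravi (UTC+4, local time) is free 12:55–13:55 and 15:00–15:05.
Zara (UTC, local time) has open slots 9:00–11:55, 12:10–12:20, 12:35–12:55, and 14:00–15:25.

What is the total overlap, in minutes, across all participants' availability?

5 minutes

Vera → UTC: 06:40–06:55, 07:40–09:05, 12:40–12:50, 13:55–14:35.
Ravi → UTC: 08:55–09:55, 11:00–11:05.
Zara → UTC: 09:00–11:55, 12:10–12:20, 12:35–12:55, 14:00–15:25.
Vera ∩ Ravi: 08:55–09:05.
Vera ∩ Ravi ∩ Zara: 09:00–09:05.
Total common minutes: 5.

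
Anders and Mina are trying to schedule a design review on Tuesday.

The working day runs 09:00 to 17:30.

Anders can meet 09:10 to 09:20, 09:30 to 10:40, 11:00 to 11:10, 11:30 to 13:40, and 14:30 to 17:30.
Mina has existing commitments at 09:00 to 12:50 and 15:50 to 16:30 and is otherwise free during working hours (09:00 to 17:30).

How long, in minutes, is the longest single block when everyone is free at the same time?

80 minutes

Mina free within 09:00–17:30: 12:50–15:50, 16:30–17:30.
Anders ∩ Mina: 12:50–13:40, 14:30–15:50, 16:30–17:30.
Common window lengths: 50, 80, 60 min; longest is 80.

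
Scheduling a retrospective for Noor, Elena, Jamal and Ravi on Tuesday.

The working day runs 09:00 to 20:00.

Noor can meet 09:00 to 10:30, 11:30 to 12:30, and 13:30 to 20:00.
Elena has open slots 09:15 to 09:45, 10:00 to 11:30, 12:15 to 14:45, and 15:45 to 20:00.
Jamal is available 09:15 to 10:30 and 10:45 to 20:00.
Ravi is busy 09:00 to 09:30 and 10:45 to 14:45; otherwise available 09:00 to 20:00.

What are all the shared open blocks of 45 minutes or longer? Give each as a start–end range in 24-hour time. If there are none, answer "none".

Ravi free within 09:00–20:00: 09:30–10:45, 14:45–20:00.
Noor ∩ Elena: 09:15–09:45, 10:00–10:30, 12:15–12:30, 13:30–14:45, 15:45–20:00.
Noor ∩ Elena ∩ Jamal: 09:15–09:45, 10:00–10:30, 12:15–12:30, 13:30–14:45, 15:45–20:00.
Noor ∩ Elena ∩ Jamal ∩ Ravi: 09:30–09:45, 10:00–10:30, 15:45–20:00.
Windows ≥ 45 min: 15:45–20:00.

15:45–20:00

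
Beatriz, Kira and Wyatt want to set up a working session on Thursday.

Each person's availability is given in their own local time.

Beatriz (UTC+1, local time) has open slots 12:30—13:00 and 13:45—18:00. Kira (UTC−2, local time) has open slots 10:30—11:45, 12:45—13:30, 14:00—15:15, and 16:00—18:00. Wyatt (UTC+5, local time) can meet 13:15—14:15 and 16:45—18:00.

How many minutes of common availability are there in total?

Beatriz → UTC: 11:30–12:00, 12:45–17:00.
Kira → UTC: 12:30–13:45, 14:45–15:30, 16:00–17:15, 18:00–20:00.
Wyatt → UTC: 08:15–09:15, 11:45–13:00.
Beatriz ∩ Kira: 12:45–13:45, 14:45–15:30, 16:00–17:00.
Beatriz ∩ Kira ∩ Wyatt: 12:45–13:00.
Total common minutes: 15.

15 minutes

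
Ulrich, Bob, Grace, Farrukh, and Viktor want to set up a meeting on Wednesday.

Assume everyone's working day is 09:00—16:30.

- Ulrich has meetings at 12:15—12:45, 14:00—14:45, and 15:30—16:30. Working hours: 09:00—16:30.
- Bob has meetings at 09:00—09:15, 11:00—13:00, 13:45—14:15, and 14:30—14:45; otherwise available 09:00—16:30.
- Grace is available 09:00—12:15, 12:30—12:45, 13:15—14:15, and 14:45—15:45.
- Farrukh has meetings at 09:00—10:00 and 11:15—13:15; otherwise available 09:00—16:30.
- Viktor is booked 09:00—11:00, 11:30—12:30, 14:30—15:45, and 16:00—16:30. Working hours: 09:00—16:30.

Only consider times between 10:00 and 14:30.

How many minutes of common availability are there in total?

30 minutes

Ulrich free within 09:00–16:30: 09:00–12:15, 12:45–14:00, 14:45–15:30.
Bob free within 09:00–16:30: 09:15–11:00, 13:00–13:45, 14:15–14:30, 14:45–16:30.
Farrukh free within 09:00–16:30: 10:00–11:15, 13:15–16:30.
Viktor free within 09:00–16:30: 11:00–11:30, 12:30–14:30, 15:45–16:00.
Ulrich ∩ Bob: 09:15–11:00, 13:00–13:45, 14:45–15:30.
Ulrich ∩ Bob ∩ Grace: 09:15–11:00, 13:15–13:45, 14:45–15:30.
Ulrich ∩ Bob ∩ Grace ∩ Farrukh: 10:00–11:00, 13:15–13:45, 14:45–15:30.
Ulrich ∩ Bob ∩ Grace ∩ Farrukh ∩ Viktor: 13:15–13:45.
Restricted to 10:00–14:30: 13:15–13:45.
Total common minutes: 30.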